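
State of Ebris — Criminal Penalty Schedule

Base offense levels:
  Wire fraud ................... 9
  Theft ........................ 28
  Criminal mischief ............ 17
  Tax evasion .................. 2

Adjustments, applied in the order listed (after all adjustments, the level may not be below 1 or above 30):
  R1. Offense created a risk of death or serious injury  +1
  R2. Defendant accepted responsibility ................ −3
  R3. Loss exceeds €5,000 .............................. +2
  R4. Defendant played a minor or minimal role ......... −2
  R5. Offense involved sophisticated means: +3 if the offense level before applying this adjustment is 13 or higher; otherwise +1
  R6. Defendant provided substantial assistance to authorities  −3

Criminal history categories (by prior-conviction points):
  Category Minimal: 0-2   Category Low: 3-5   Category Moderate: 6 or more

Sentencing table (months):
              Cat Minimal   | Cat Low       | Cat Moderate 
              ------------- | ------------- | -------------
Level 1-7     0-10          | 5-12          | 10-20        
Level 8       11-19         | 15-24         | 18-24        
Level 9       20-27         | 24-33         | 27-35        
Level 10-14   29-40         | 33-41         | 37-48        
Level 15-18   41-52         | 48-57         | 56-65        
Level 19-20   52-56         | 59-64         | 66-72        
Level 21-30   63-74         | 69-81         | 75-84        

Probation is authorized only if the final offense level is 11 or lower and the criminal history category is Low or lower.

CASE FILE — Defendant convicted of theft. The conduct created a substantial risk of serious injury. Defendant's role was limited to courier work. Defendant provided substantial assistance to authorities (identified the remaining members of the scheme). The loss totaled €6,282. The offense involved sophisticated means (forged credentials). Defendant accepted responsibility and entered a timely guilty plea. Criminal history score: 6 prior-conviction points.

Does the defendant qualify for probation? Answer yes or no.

Base offense level for theft: 28.
R1 applies: 28 + 1 = 29.
R2 applies: 29 − 3 = 26.
R3 applies: 26 + 2 = 28.
R4 applies: 28 − 2 = 26.
R5 applies (level before this adjustment is 26 ≥ 13, so +3): 26 + 3 = 29.
R6 applies: 29 − 3 = 26.
Final offense level: 26.
Criminal history: 6 prior points → Category Moderate (6+).
Level 26 falls in the 21-30 band.
Grid: Level 21-30 × Category Moderate = 75-84 months.
Probation check: level 26 > 11 and category Moderate > Low → not eligible.

No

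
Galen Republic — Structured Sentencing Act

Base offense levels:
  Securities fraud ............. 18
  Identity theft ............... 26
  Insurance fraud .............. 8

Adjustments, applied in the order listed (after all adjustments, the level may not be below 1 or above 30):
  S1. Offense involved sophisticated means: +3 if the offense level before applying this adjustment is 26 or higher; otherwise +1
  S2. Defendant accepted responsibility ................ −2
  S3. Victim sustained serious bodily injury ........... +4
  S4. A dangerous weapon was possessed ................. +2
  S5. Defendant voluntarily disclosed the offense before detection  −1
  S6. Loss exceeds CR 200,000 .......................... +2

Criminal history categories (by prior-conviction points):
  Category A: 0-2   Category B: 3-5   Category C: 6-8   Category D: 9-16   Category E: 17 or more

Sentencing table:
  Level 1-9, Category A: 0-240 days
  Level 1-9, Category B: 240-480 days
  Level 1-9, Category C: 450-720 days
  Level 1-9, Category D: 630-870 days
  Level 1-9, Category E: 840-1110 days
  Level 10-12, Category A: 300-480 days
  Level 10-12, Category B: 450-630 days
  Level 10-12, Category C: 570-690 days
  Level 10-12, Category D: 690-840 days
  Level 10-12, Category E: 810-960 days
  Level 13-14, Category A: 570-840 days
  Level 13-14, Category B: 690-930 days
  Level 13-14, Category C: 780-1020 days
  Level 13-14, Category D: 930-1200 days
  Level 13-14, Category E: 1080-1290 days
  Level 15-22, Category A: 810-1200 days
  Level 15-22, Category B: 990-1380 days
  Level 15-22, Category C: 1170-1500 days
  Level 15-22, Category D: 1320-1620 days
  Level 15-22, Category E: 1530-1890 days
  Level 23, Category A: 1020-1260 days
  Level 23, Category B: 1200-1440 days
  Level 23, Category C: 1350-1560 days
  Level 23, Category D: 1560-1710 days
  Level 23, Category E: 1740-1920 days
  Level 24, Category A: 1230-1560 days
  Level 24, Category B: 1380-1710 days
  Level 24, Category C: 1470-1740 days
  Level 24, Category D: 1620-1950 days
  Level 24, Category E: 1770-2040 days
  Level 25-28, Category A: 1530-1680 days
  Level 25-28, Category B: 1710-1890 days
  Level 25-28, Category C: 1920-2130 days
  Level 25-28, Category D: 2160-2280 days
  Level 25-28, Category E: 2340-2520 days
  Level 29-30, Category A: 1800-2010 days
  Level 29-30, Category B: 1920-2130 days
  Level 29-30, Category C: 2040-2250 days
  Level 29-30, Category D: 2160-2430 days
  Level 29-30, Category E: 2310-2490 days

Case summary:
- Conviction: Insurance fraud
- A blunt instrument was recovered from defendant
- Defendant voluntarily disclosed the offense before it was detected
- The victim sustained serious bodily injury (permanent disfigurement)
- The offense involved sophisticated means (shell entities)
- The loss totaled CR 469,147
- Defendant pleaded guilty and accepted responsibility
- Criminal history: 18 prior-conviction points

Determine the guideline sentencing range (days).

1080-1290 days

Base offense level for insurance fraud: 8.
S1 applies (level before this adjustment is 8 < 26, so +1): 8 + 1 = 9.
S2 applies: 9 − 2 = 7.
S3 applies: 7 + 4 = 11.
S4 applies: 11 + 2 = 13.
S5 applies: 13 − 1 = 12.
S6 applies: 12 + 2 = 14.
Final offense level: 14.
Criminal history: 18 prior points → Category E (17+).
Level 14 falls in the 13-14 band.
Grid: Level 13-14 × Category E = 1080-1290 days.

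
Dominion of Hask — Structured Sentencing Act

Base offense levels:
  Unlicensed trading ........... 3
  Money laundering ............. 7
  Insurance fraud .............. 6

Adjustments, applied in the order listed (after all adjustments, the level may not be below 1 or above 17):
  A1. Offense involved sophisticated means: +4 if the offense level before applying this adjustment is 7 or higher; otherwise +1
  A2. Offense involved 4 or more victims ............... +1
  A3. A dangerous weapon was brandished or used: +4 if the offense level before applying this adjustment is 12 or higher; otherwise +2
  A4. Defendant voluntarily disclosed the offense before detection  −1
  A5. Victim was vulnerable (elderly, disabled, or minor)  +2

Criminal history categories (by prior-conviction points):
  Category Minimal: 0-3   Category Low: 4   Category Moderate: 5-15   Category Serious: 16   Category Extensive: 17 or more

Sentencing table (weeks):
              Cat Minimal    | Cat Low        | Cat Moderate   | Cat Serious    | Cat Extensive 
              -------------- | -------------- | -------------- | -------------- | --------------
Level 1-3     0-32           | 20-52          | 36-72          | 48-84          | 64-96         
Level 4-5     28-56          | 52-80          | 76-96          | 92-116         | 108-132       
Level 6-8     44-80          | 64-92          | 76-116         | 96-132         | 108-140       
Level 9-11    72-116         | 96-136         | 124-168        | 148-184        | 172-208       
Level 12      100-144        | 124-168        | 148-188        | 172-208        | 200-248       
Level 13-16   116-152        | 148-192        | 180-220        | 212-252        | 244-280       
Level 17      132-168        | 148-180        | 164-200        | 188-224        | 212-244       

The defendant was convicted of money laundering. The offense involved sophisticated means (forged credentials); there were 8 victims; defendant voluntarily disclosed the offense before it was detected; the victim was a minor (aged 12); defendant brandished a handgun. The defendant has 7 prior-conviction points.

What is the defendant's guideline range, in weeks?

164-200 weeks

Base offense level for money laundering: 7.
A1 applies (level before this adjustment is 7 ≥ 7, so +4): 7 + 4 = 11.
A2 applies: 11 + 1 = 12.
A3 applies (level before this adjustment is 12 ≥ 12, so +4): 12 + 4 = 16.
A4 applies: 16 − 1 = 15.
A5 applies: 15 + 2 = 17.
Final offense level: 17.
Criminal history: 7 prior points → Category Moderate (5-15).
Level 17 falls in the 17 band.
Grid: Level 17 × Category Moderate = 164-200 weeks.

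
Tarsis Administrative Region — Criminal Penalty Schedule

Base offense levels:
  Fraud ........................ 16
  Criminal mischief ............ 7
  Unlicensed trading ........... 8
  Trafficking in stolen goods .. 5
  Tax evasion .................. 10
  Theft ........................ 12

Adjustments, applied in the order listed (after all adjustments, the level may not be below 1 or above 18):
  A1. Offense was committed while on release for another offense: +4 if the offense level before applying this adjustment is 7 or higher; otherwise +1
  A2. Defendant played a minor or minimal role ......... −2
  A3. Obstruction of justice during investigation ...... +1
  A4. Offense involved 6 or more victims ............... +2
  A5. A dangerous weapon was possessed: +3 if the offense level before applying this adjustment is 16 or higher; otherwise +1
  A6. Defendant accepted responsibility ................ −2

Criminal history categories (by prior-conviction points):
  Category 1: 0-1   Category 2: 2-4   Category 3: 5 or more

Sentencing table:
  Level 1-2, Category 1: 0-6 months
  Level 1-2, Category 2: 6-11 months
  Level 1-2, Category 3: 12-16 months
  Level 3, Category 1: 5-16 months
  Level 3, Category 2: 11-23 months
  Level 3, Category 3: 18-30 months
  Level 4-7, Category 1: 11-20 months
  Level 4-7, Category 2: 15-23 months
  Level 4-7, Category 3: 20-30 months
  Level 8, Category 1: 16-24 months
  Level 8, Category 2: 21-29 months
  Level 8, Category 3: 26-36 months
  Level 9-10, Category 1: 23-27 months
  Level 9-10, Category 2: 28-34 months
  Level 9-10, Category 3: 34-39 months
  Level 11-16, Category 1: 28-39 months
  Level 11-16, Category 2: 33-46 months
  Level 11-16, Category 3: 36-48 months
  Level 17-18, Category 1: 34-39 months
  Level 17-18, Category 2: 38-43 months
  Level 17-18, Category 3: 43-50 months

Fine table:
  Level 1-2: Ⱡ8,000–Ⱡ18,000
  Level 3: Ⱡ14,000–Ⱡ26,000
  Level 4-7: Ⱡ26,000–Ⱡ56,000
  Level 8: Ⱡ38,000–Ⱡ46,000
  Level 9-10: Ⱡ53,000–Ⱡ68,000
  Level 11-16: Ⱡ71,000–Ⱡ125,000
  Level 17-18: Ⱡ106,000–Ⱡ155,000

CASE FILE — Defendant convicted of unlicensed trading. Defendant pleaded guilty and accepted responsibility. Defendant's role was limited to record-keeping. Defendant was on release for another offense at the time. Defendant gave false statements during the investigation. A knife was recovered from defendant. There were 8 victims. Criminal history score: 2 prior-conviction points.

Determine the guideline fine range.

Ⱡ71,000–Ⱡ125,000

Base offense level for unlicensed trading: 8.
A1 applies (level before this adjustment is 8 ≥ 7, so +4): 8 + 4 = 12.
A2 applies: 12 − 2 = 10.
A3 applies: 10 + 1 = 11.
A4 applies: 11 + 2 = 13.
A5 applies (level before this adjustment is 13 < 16, so +1): 13 + 1 = 14.
A6 applies: 14 − 2 = 12.
Final offense level: 12.
Level 12 falls in the 11-16 band.
Fine table: Level 11-16 → Ⱡ71,000–Ⱡ125,000.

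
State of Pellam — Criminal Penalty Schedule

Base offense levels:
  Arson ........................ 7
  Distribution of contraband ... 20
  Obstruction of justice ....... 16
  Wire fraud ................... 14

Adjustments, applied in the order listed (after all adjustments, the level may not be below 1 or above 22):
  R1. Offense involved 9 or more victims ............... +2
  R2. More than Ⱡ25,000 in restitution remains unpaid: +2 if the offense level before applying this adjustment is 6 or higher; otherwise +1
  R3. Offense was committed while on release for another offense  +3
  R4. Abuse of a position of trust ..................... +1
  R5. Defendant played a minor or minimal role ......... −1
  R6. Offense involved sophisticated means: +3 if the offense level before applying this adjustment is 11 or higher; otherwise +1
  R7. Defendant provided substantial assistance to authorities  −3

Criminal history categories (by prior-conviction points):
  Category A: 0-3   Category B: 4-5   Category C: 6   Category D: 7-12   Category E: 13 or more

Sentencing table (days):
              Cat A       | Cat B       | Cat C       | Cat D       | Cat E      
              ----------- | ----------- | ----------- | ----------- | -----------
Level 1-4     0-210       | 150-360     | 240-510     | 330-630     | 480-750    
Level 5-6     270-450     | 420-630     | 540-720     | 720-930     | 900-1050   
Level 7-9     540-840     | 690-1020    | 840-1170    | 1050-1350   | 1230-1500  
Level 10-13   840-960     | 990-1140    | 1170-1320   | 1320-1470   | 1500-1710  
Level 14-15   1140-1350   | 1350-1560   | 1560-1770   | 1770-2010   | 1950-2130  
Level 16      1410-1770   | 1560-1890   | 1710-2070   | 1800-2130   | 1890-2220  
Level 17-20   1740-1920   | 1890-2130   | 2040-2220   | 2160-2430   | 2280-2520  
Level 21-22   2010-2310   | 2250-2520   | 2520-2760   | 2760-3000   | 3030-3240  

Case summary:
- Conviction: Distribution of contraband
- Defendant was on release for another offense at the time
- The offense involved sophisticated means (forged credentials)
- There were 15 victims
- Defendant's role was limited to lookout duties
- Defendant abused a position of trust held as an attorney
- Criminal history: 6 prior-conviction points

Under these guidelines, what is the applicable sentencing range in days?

Base offense level for distribution of contraband: 20.
R1 applies: 20 + 2 = 22.
R2 does not apply.
R3 applies: 22 + 3 = 25.
R4 applies: 25 + 1 = 26.
R5 applies: 26 − 1 = 25.
R6 applies (level before this adjustment is 25 ≥ 11, so +3): 25 + 3 = 28.
Level 28 exceeds the maximum of 22; capped at 22.
Final offense level: 22.
Criminal history: 6 prior points → Category C (6).
Level 22 falls in the 21-22 band.
Grid: Level 21-22 × Category C = 2520-2760 days.

2520-2760 days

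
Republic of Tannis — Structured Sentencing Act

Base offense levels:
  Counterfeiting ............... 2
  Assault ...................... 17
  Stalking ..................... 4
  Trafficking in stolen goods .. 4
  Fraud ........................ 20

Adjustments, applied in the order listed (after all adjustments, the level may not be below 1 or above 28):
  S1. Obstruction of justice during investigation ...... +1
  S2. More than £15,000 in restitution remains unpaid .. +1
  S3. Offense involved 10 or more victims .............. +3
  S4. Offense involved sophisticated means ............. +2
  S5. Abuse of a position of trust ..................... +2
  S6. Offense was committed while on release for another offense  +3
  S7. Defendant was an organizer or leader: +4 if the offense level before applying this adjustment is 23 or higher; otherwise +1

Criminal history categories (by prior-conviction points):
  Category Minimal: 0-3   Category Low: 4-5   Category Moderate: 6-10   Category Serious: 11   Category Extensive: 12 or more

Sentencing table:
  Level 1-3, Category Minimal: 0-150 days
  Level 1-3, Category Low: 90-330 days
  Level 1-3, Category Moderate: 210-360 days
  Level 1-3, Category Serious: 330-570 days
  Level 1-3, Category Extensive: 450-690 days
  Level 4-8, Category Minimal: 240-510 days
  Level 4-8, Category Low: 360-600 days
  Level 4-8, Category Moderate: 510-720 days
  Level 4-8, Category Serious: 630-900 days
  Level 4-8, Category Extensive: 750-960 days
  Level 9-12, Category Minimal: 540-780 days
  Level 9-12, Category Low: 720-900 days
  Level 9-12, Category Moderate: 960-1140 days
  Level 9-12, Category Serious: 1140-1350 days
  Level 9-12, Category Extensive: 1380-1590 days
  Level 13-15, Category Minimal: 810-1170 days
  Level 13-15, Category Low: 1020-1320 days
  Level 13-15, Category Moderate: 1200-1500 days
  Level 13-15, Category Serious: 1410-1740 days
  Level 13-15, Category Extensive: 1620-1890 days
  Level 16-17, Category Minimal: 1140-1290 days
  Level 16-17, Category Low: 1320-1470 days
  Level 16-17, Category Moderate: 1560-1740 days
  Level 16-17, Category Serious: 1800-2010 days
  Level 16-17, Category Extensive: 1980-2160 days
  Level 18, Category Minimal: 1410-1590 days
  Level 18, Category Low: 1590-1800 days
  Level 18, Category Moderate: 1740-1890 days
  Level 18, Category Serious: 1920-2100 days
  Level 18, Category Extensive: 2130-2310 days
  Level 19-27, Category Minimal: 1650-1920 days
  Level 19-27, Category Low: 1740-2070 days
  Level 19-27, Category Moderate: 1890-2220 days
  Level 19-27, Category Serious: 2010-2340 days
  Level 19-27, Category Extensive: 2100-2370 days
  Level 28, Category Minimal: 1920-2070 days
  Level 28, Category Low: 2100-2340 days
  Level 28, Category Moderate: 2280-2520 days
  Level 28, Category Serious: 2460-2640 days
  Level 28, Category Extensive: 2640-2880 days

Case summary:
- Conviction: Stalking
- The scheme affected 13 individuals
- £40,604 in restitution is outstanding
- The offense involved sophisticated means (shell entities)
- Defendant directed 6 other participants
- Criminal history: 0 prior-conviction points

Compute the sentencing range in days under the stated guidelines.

Base offense level for stalking: 4.
S2 applies: 4 + 1 = 5.
S3 applies: 5 + 3 = 8.
S4 applies: 8 + 2 = 10.
S5 does not apply.
S7 applies (level before this adjustment is 10 < 23, so +1): 10 + 1 = 11.
Final offense level: 11.
Criminal history: 0 prior points → Category Minimal (0-3).
Level 11 falls in the 9-12 band.
Grid: Level 9-12 × Category Minimal = 540-780 days.

540-780 days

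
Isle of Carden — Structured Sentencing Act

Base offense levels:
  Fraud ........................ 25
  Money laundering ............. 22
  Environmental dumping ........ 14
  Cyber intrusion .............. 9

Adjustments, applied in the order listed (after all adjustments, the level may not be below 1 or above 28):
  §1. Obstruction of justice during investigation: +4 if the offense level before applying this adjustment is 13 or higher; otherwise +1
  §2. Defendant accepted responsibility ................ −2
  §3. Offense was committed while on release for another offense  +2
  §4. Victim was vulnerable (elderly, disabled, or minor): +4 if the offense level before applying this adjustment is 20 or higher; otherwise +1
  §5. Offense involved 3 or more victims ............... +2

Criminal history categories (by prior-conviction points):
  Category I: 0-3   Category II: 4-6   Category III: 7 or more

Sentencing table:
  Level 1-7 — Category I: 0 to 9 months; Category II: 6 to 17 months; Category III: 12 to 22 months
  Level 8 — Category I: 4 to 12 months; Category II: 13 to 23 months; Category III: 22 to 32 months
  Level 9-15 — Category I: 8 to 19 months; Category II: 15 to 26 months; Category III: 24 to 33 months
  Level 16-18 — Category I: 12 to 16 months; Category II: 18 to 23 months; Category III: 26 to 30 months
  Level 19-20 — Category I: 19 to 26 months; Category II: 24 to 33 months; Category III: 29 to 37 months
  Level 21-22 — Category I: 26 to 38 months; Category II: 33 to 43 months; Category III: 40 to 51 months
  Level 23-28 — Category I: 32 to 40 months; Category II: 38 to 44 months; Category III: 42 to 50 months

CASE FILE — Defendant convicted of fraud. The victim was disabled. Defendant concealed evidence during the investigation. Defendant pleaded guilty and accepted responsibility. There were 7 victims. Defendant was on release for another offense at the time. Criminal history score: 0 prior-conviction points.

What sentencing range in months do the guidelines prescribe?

32-40 months

Base offense level for fraud: 25.
§1 applies (level before this adjustment is 25 ≥ 13, so +4): 25 + 4 = 29.
§2 applies: 29 − 2 = 27.
§3 applies: 27 + 2 = 29.
§4 applies (level before this adjustment is 29 ≥ 20, so +4): 29 + 4 = 33.
§5 applies: 33 + 2 = 35.
Level 35 exceeds the maximum of 28; capped at 28.
Final offense level: 28.
Criminal history: 0 prior points → Category I (0-3).
Level 28 falls in the 23-28 band.
Grid: Level 23-28 × Category I = 32-40 months.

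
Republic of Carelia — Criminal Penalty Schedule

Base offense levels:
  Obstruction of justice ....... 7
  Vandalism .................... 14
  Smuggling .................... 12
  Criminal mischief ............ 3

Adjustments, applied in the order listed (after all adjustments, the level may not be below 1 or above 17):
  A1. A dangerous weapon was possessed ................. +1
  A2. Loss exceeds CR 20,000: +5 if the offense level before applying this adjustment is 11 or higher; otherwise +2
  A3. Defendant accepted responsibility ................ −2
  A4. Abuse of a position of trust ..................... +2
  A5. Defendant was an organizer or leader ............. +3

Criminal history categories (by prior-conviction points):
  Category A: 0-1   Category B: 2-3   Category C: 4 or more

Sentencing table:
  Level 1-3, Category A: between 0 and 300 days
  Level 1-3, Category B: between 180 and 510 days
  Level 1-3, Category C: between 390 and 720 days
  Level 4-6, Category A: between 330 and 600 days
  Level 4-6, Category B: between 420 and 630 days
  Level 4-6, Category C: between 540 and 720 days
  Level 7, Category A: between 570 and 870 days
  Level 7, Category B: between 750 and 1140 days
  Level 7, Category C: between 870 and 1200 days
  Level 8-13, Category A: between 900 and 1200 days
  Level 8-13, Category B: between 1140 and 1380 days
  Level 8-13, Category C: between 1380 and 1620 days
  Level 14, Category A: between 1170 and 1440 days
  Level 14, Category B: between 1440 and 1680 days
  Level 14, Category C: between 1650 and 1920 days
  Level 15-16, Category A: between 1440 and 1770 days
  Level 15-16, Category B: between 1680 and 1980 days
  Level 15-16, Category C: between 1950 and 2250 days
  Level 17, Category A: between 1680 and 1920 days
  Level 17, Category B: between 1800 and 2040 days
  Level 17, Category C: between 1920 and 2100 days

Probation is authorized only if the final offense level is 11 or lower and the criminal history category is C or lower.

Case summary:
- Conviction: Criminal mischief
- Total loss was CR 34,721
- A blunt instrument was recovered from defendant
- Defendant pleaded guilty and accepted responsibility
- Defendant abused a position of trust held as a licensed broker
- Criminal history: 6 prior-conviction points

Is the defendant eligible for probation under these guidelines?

Yes

Base offense level for criminal mischief: 3.
A1 applies: 3 + 1 = 4.
A2 applies (level before this adjustment is 4 < 11, so +2): 4 + 2 = 6.
A3 applies: 6 − 2 = 4.
A4 applies: 4 + 2 = 6.
Final offense level: 6.
Criminal history: 6 prior points → Category C (4+).
Level 6 falls in the 4-6 band.
Grid: Level 4-6 × Category C = 540-720 days.
Probation check: level 6 ≤ 11 and category C ≤ C → eligible.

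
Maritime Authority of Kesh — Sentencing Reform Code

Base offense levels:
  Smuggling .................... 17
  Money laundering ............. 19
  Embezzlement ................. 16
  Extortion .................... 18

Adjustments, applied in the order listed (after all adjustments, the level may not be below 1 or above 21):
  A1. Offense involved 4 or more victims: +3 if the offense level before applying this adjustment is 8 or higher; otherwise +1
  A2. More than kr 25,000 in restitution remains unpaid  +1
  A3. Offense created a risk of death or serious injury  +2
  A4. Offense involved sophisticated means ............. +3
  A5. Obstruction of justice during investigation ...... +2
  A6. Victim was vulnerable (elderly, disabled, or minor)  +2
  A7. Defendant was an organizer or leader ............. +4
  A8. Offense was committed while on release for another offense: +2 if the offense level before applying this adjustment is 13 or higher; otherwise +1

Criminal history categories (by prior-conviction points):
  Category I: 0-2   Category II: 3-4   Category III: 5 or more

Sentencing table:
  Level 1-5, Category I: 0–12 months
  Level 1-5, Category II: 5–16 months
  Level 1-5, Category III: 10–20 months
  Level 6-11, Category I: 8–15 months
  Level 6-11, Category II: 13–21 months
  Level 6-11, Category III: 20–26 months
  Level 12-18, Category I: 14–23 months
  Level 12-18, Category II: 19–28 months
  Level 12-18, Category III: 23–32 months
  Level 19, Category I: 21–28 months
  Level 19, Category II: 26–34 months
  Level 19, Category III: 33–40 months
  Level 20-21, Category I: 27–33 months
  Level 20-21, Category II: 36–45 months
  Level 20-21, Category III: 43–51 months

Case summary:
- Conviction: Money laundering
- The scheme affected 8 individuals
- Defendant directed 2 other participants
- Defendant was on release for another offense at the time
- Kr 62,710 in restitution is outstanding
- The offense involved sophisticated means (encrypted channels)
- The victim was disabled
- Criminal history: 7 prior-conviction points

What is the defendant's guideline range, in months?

43-51 months

Base offense level for money laundering: 19.
A1 applies (level before this adjustment is 19 ≥ 8, so +3): 19 + 3 = 22.
A2 applies: 22 + 1 = 23.
A3 does not apply.
A4 applies: 23 + 3 = 26.
A5 does not apply.
A6 applies: 26 + 2 = 28.
A7 applies: 28 + 4 = 32.
A8 applies (level before this adjustment is 32 ≥ 13, so +2): 32 + 2 = 34.
Level 34 exceeds the maximum of 21; capped at 21.
Final offense level: 21.
Criminal history: 7 prior points → Category III (5+).
Level 21 falls in the 20-21 band.
Grid: Level 20-21 × Category III = 43-51 months.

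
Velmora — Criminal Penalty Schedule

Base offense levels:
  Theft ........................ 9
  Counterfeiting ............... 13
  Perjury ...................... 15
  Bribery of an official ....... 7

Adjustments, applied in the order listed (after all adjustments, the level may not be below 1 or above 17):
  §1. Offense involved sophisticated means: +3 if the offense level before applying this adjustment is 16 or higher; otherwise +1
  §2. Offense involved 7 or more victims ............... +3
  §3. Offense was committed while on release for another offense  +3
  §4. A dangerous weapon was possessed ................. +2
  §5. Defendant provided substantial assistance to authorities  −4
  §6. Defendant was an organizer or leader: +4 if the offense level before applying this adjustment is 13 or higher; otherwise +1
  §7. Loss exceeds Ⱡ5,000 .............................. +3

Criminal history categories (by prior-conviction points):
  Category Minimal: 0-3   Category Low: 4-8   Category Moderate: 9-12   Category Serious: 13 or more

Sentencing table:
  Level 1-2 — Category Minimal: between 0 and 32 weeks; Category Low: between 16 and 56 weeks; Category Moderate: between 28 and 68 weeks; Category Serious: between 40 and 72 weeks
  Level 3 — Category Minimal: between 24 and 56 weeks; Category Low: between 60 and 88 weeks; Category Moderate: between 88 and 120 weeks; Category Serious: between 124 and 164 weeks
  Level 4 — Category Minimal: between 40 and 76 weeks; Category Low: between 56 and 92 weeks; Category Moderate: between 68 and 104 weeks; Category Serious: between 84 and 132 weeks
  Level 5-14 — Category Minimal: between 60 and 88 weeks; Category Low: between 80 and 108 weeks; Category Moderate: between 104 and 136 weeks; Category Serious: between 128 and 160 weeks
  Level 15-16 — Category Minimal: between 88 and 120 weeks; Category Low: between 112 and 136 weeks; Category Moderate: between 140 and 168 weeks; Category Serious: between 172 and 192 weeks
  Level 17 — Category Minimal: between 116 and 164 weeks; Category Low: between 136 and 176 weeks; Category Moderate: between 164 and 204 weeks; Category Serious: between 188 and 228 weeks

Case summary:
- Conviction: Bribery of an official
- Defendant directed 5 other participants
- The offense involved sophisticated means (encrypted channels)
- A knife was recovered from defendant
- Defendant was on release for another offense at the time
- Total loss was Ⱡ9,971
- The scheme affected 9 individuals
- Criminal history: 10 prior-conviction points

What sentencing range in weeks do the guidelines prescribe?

164-204 weeks

Base offense level for bribery of an official: 7.
§1 applies (level before this adjustment is 7 < 16, so +1): 7 + 1 = 8.
§2 applies: 8 + 3 = 11.
§3 applies: 11 + 3 = 14.
§4 applies: 14 + 2 = 16.
§6 applies (level before this adjustment is 16 ≥ 13, so +4): 16 + 4 = 20.
§7 applies: 20 + 3 = 23.
Level 23 exceeds the maximum of 17; capped at 17.
Final offense level: 17.
Criminal history: 10 prior points → Category Moderate (9-12).
Level 17 falls in the 17 band.
Grid: Level 17 × Category Moderate = 164-204 weeks.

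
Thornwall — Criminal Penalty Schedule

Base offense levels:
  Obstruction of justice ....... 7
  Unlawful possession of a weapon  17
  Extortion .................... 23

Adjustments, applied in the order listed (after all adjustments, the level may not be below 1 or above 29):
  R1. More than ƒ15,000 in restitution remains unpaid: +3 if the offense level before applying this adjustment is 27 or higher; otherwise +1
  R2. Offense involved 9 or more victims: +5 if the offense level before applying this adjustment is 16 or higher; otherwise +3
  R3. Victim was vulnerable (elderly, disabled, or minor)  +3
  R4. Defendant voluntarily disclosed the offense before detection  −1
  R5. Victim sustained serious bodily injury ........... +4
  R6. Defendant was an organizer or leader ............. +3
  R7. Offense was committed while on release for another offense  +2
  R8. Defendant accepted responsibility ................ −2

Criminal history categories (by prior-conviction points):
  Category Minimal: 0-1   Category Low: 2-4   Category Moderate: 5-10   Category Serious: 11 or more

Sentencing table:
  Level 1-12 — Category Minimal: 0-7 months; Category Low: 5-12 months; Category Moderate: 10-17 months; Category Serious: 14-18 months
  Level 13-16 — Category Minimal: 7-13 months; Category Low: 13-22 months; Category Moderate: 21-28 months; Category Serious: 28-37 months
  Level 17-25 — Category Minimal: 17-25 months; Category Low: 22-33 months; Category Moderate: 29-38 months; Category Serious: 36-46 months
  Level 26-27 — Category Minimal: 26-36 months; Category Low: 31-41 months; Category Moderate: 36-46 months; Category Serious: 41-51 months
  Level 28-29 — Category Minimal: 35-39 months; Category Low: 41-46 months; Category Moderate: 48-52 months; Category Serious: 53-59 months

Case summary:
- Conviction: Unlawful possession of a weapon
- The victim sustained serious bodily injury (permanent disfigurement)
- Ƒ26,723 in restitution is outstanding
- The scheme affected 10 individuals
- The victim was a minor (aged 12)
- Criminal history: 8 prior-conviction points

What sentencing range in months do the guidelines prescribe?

Base offense level for unlawful possession of a weapon: 17.
R1 applies (level before this adjustment is 17 < 27, so +1): 17 + 1 = 18.
R2 applies (level before this adjustment is 18 ≥ 16, so +5): 18 + 5 = 23.
R3 applies: 23 + 3 = 26.
R5 applies: 26 + 4 = 30.
R6 does not apply.
Level 30 exceeds the maximum of 29; capped at 29.
Final offense level: 29.
Criminal history: 8 prior points → Category Moderate (5-10).
Level 29 falls in the 28-29 band.
Grid: Level 28-29 × Category Moderate = 48-52 months.

48-52 months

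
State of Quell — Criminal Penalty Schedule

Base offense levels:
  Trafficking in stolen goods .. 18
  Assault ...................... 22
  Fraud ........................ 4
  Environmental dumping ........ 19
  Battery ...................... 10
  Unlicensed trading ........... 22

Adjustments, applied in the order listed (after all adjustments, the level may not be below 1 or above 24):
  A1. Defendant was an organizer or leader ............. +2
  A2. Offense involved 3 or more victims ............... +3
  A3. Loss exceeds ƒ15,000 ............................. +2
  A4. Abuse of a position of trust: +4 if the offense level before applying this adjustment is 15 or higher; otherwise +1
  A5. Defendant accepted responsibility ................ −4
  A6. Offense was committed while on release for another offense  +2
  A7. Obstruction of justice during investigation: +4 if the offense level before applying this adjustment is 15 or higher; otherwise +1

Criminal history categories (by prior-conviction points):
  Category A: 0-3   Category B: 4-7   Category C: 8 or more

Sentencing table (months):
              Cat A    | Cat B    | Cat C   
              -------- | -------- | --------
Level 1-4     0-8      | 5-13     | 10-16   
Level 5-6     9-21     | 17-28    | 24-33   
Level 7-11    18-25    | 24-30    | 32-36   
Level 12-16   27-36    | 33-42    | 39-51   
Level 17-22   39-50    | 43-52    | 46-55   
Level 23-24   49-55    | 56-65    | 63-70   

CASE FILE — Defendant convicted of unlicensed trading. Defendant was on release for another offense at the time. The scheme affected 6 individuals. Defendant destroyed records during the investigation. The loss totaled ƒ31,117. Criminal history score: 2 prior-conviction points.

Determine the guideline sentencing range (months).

49-55 months

Base offense level for unlicensed trading: 22.
A1 does not apply.
A2 applies: 22 + 3 = 25.
A3 applies: 25 + 2 = 27.
A5 does not apply.
A6 applies: 27 + 2 = 29.
A7 applies (level before this adjustment is 29 ≥ 15, so +4): 29 + 4 = 33.
Level 33 exceeds the maximum of 24; capped at 24.
Final offense level: 24.
Criminal history: 2 prior points → Category A (0-3).
Level 24 falls in the 23-24 band.
Grid: Level 23-24 × Category A = 49-55 months.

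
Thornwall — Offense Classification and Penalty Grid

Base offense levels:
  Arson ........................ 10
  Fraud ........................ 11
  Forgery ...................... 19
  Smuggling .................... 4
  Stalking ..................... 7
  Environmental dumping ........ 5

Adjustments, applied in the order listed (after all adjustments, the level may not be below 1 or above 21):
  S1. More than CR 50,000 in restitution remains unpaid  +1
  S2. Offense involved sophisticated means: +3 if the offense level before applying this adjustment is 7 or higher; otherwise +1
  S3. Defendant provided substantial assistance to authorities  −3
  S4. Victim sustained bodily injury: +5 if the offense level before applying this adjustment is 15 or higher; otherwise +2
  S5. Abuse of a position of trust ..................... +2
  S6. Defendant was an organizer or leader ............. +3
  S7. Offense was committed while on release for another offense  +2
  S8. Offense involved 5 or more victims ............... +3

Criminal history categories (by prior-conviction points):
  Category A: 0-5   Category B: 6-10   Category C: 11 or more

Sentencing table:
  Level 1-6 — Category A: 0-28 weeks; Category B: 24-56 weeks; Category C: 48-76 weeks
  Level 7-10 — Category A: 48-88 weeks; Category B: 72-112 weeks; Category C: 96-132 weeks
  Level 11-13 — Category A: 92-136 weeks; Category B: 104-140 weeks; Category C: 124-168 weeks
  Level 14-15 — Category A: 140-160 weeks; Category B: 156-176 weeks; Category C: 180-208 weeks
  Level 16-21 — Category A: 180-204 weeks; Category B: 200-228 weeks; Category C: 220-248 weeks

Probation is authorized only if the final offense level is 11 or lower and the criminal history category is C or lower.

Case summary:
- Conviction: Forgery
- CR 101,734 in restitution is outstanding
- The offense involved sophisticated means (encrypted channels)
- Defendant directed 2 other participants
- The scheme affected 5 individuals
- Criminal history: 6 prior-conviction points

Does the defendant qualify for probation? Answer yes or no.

No

Base offense level for forgery: 19.
S1 applies: 19 + 1 = 20.
S2 applies (level before this adjustment is 20 ≥ 7, so +3): 20 + 3 = 23.
S5 does not apply.
S6 applies: 23 + 3 = 26.
S7 does not apply.
S8 applies: 26 + 3 = 29.
Level 29 exceeds the maximum of 21; capped at 21.
Final offense level: 21.
Criminal history: 6 prior points → Category B (6-10).
Level 21 falls in the 16-21 band.
Grid: Level 16-21 × Category B = 200-228 weeks.
Probation check: level 21 > 11 and category B ≤ C → not eligible.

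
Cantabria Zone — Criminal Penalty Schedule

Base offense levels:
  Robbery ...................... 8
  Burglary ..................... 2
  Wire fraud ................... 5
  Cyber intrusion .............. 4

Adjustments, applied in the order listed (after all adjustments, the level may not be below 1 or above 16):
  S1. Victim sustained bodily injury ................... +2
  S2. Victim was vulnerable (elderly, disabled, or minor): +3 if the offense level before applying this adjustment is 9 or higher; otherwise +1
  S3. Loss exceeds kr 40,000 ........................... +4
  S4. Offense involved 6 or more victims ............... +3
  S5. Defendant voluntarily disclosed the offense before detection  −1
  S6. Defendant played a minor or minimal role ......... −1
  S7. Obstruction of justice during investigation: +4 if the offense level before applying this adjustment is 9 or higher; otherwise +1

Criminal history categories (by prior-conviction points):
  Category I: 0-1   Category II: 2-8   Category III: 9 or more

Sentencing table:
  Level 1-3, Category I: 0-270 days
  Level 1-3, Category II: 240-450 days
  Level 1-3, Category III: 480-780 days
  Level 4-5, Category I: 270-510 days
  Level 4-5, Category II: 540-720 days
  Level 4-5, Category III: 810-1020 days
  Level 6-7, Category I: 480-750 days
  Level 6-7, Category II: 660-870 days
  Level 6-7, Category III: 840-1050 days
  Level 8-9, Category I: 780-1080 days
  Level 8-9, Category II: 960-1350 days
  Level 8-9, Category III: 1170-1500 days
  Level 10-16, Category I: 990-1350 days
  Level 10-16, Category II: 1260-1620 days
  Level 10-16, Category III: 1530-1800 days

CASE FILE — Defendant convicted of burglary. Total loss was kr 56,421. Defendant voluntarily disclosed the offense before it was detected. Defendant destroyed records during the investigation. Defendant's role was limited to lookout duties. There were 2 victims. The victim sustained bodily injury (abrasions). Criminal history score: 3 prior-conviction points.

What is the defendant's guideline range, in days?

Base offense level for burglary: 2.
S1 applies: 2 + 2 = 4.
S3 applies: 4 + 4 = 8.
S5 applies: 8 − 1 = 7.
S6 applies: 7 − 1 = 6.
S7 applies (level before this adjustment is 6 < 9, so +1): 6 + 1 = 7.
Final offense level: 7.
Criminal history: 3 prior points → Category II (2-8).
Level 7 falls in the 6-7 band.
Grid: Level 6-7 × Category II = 660-870 days.

660-870 days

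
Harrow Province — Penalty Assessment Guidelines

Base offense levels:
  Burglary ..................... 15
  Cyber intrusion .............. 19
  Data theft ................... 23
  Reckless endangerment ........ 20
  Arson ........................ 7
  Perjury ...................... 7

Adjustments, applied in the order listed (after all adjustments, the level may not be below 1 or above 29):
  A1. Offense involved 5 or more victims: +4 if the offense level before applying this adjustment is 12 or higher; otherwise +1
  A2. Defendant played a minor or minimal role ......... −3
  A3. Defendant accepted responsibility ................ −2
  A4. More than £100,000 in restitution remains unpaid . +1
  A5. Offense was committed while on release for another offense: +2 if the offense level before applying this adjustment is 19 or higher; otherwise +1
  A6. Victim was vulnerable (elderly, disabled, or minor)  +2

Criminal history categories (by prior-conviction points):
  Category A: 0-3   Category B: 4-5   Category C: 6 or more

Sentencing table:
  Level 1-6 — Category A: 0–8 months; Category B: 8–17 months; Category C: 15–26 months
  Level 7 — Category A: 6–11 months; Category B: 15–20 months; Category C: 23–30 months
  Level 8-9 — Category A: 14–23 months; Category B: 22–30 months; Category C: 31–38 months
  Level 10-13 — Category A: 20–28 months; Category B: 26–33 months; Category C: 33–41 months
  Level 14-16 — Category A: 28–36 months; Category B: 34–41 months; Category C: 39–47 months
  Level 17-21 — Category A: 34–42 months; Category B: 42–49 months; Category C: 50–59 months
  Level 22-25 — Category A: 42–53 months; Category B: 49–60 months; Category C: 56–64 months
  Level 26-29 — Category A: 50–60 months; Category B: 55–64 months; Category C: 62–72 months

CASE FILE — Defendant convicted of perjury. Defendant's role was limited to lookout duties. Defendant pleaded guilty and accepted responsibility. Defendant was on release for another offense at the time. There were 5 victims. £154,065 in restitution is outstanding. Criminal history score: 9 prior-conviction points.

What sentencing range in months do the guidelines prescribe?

15-26 months

Base offense level for perjury: 7.
A1 applies (level before this adjustment is 7 < 12, so +1): 7 + 1 = 8.
A2 applies: 8 − 3 = 5.
A3 applies: 5 − 2 = 3.
A4 applies: 3 + 1 = 4.
A5 applies (level before this adjustment is 4 < 19, so +1): 4 + 1 = 5.
A6 does not apply.
Final offense level: 5.
Criminal history: 9 prior points → Category C (6+).
Level 5 falls in the 1-6 band.
Grid: Level 1-6 × Category C = 15-26 months.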